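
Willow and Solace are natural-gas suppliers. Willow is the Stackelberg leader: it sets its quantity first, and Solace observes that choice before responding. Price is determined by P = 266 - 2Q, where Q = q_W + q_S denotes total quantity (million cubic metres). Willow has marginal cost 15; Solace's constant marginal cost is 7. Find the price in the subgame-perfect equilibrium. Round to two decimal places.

Solve by backward induction. Given q_W, the follower Solace maximises π_S = (266 - 2q_W - 2q_S)q_S - 7q_S.
Follower FOC: 259 - 2q_W - 4q_S = 0, so q_S(q_W) = (259 - 2q_W)/4.
Willow substitutes q_S(q_W) into its own profit: π_W = q_W(266 - 2q_W - (259 - 2q_W)/2) - 15q_W = (273/2 - q_W)q_W - 15q_W.
The leader's first-order condition 243/2 - 2q_W = 0 yields q_W = 243/4.
Then q_S = (259 - 2·(243/4))/4 = 275/8.
Total output Q = 761/8, so price P = 266 - 2·(761/8) = 303/4.

75.75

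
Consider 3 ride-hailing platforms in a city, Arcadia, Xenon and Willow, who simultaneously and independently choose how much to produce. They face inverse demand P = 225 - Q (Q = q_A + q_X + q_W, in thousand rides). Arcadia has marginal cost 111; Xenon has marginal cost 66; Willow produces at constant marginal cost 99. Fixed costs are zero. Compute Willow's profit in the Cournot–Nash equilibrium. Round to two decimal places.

689.06

Arcadia's profit: π_A = (225 - Q)q_A - (111q_A). Setting ∂π_A/∂q_A = 0: 114 - 2q_A - (q_X + q_W) = 0.
Xenon's first-order condition: 159 - 2q_X - (q_A + q_W) = 0.
Willow's profit: π_W = (225 - Q)q_W - (99q_W). Setting ∂π_W/∂q_W = 0: 126 - 2q_W - (q_A + q_X) = 0.
Adding the 3 conditions: 399 − 2Q − 2Q = 0, i.e. Q = 399/4.
Back-substituting: q_A = (114 − 399/4) = 57/4, q_X = (159 − 399/4) = 237/4, q_W = (126 − 399/4) = 105/4.
Price P = 225 - 399/4 = 501/4.
Willow's profit: (501/4 - 99)·(105/4) = 689.0625.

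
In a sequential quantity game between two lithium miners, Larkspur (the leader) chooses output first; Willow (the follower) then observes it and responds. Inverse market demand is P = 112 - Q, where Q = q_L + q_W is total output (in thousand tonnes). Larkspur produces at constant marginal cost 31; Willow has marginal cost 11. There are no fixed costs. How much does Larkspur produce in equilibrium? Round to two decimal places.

Solve by backward induction. Given q_L, the follower Willow maximises π_W = (112 - q_L - q_W)q_W - 11q_W.
Follower FOC: 101 - q_L - 2q_W = 0, so q_W(q_L) = (101 - q_L)/2.
Larkspur substitutes q_W(q_L) into its own profit: π_L = q_L(112 - q_L - (101 - q_L)/2) - 31q_L = (123/2 - (1/2)q_L)q_L - 31q_L.
The leader's first-order condition 61/2 - q_L = 0 yields q_L = 61/2.
Then q_W = (101 - 61/2)/2 = 141/4.

30.50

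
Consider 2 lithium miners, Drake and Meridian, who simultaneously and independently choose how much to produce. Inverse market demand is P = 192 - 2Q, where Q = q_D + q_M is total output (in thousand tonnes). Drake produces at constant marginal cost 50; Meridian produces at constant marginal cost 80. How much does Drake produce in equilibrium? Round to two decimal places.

Drake's profit: π_D = (192 - 2Q)q_D - (50q_D). Setting ∂π_D/∂q_D = 0: 142 - 4q_D - 2(q_M) = 0.
Meridian's profit: π_M = (192 - 2Q)q_M - (80q_M). Setting ∂π_M/∂q_M = 0: 112 - 4q_M - 2(q_D) = 0.
So q_D = (142 - 2q_M)/4 and q_M = (112 - 2q_D)/4.
Solving the pair: q_D = 86/3, q_M = 41/3.

28.67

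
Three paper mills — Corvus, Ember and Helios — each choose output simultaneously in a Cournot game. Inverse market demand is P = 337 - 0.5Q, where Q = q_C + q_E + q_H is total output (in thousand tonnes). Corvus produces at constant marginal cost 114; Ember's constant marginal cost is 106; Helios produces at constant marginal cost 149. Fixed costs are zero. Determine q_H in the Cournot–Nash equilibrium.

55

Corvus's profit: π_C = (337 - 0.5Q)q_C - (114q_C). Setting ∂π_C/∂q_C = 0: 223 - q_C - (1/2)(q_E + q_H) = 0.
Ember's first-order condition: 231 - q_E - (1/2)(q_C + q_H) = 0.
Helios's profit: π_H = (337 - 0.5Q)q_H - (149q_H). Setting ∂π_H/∂q_H = 0: 188 - q_H - (1/2)(q_C + q_E) = 0.
Adding the 3 conditions: 642 − Q − Q = 0, i.e. Q = 321.
Back-substituting: q_C = (223 − 321/2)/(1/2) = 125, q_E = (231 − 321/2)/(1/2) = 141, q_H = (188 − 321/2)/(1/2) = 55.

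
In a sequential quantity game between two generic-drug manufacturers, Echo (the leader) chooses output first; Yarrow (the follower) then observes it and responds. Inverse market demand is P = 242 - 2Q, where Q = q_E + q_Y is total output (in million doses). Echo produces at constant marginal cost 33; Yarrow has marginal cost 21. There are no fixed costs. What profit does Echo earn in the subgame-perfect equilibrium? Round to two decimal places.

2425.56

Solve by backward induction. Given q_E, the follower Yarrow maximises π_Y = (242 - 2q_E - 2q_Y)q_Y - 21q_Y.
∂π_Y/∂q_Y = 221 - 2q_E - 4q_Y = 0 gives the reaction function q_Y = (221 - 2q_E)/4.
The leader anticipates this reaction. Substituting into P = 242 - 2Q gives P = 263/2 - q_E, so π_E = (263/2 - q_E)q_E - 33q_E.
The leader's first-order condition 197/2 - 2q_E = 0 yields q_E = 197/4.
Then q_Y = (221 - 2·(197/4))/4 = 245/8.
Price P = 242 - 2·(639/8) = 329/4.
Echo's profit: (329/4 - 33)·(197/4) = 2425.5625.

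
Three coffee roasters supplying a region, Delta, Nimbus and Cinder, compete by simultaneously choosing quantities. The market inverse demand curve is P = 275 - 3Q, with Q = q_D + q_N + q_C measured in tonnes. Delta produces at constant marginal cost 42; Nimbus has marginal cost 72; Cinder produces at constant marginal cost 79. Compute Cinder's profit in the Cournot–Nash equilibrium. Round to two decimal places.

Delta's profit: π_D = (275 - 3Q)q_D - (42q_D). Setting ∂π_D/∂q_D = 0: 233 - 6q_D - 3(q_N + q_C) = 0.
Nimbus's first-order condition: 203 - 6q_N - 3(q_D + q_C) = 0.
Cinder's first-order condition: 196 - 6q_C - 3(q_D + q_N) = 0.
Summing all 3 equations gives 632 − 12Q = 0, hence Q = 158/3.
Back-substituting: q_D = (233 − 158)/3 = 25, q_N = (203 − 158)/3 = 15, q_C = (196 − 158)/3 = 38/3.
Price P = 275 - 3·(158/3) = 117.
Cinder's profit: (117 - 79)·(38/3) = 1444/3.

481.33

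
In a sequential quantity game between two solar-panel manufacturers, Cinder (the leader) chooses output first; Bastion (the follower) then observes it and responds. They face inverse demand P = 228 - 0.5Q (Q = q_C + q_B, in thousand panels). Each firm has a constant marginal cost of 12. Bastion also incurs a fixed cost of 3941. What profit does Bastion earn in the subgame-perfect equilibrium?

1891

Solve by backward induction. Given q_C, the follower Bastion maximises π_B = (228 - (1/2)q_C - (1/2)q_B)q_B - 12q_B.
∂π_B/∂q_B = 216 - (1/2)q_C - q_B = 0 gives the reaction function q_B = (216 - (1/2)q_C).
The leader anticipates this reaction. Substituting into P = 228 - 0.5Q gives P = 120 - (1/4)q_C, so π_C = (120 - (1/4)q_C)q_C - 12q_C.
Maximising: ∂π_C/∂q_C = 108 - (1/2)q_C = 0, giving q_C = 216.
Then q_B = (216 - (1/2)·216) = 108.
Price P = 228 - (1/2)·324 = 66.
Bastion's profit: (66 - 12)·108 - 3941 = 1891.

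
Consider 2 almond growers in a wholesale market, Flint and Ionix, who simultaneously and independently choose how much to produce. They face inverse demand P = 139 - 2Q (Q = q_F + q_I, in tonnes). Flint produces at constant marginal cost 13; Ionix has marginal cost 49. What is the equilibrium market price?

67

Flint's profit: π_F = (139 - 2Q)q_F - (13q_F). Setting ∂π_F/∂q_F = 0: 126 - 4q_F - 2(q_I) = 0.
Ionix's first-order condition: 90 - 4q_I - 2(q_F) = 0.
Best responses: q_F = (126 - 2q_I)/4, q_I = (90 - 2q_F)/4.
Solving the pair: q_F = 27, q_I = 9.
Total output Q = 36, so price P = 139 - 2·36 = 67.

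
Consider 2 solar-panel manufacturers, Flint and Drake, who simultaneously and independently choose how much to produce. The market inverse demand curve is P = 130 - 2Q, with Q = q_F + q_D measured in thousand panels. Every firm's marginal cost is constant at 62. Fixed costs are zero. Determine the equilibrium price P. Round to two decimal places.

84.67

A representative firm's profit is π_i = q_i(130 - 2Q) - 62q_i.
Setting ∂π_i/∂q_i = 0 with rivals' quantities fixed: 68 - 4q_i - 2q_j = 0.
With identical firms every q_j equals q_i, so q_j = q_i and 68 = 6q_i, giving q_i = 34/3.
Total output Q = 68/3, so price P = 130 - 2·(68/3) = 254/3.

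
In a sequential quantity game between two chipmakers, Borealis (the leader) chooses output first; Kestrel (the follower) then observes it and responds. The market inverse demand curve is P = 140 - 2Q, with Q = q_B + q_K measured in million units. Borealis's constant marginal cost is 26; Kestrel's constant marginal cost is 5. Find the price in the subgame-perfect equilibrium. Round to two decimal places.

Solve by backward induction. Given q_B, the follower Kestrel maximises π_K = (140 - 2q_B - 2q_K)q_K - 5q_K.
∂π_K/∂q_K = 135 - 2q_B - 4q_K = 0 gives the reaction function q_K = (135 - 2q_B)/4.
Borealis substitutes q_K(q_B) into its own profit: π_B = q_B(140 - 2q_B - (135 - 2q_B)/2) - 26q_B = (145/2 - q_B)q_B - 26q_B.
The leader's first-order condition 93/2 - 2q_B = 0 yields q_B = 93/4.
Then q_K = (135 - 2·(93/4))/4 = 177/8.
Total output Q = 363/8, so price P = 140 - 2·(363/8) = 197/4.

49.25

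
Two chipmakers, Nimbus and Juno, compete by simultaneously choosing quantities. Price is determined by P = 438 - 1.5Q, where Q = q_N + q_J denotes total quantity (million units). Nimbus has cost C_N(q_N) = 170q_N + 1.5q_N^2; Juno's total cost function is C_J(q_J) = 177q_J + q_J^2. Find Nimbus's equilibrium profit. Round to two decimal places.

3504.85

Nimbus's profit: π_N = (438 - 1.5Q)q_N - (170q_N + (3/2)q_N²). Setting ∂π_N/∂q_N = 0: 268 - 6q_N - (3/2)(q_J) = 0.
Juno's first-order condition: 261 - 5q_J - (3/2)(q_N) = 0.
Best responses: q_N = (268 - (3/2)q_J)/6, q_J = (261 - (3/2)q_N)/5.
Solving the pair: q_N = 34.1802, q_J = 1552/37.
Price P = 438 - (3/2)·76.1261 = 323.8108.
Nimbus's profit: 323.8108·34.1802 - 170·34.1802 - (3/2)·34.1802² = 3504.8542.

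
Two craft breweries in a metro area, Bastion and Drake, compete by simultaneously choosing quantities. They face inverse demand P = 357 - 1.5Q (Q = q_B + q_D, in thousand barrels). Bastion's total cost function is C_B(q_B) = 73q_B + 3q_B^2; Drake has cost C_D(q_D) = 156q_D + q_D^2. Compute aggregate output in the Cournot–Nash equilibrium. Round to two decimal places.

Bastion's profit: π_B = (357 - 1.5Q)q_B - (73q_B + 3q_B²). Setting ∂π_B/∂q_B = 0: 284 - 9q_B - (3/2)(q_D) = 0.
Drake's profit: π_D = (357 - 1.5Q)q_D - (156q_D + q_D²). Setting ∂π_D/∂q_D = 0: 201 - 5q_D - (3/2)(q_B) = 0.
Best responses: q_B = (284 - (3/2)q_D)/9, q_D = (201 - (3/2)q_B)/5.
Solving the pair: q_B = 26.1637, q_D = 1844/57.
Total output Q = 26.1637 + 1844/57 = 58.5146.

58.51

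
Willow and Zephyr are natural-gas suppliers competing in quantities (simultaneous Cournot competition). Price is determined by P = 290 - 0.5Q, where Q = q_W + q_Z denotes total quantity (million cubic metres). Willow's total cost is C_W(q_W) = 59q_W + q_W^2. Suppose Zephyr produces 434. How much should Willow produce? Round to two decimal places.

With the rival's output fixed at 434, Willow's profit is π_W = (290 - (1/2)·434 - (1/2)q_W)q_W - (59q_W + q_W²) = (73 - (1/2)q_W)q_W - (59q_W + q_W²).
∂π_W/∂q_W = 14 - 3q_W = 0, so q_W = 14/3.

4.67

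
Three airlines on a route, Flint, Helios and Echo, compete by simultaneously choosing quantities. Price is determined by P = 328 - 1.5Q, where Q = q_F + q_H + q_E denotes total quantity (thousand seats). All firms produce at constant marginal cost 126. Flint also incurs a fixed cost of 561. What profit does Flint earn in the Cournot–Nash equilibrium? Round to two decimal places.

A representative firm's profit is π_i = q_i(328 - 1.5Q) - 126q_i.
Setting ∂π_i/∂q_i = 0 with rivals' quantities fixed: 202 - 3q_i - (3/2)·Σ_{j≠i} q_j = 0.
By symmetry each firm produces the same amount; substituting Σ_{j≠i} q_j = 2q_i yields q_i = 202/6 = 101/3.
Price P = 328 - (3/2)·101 = 353/2.
Flint's profit: (353/2 - 126)·(101/3) - 561 = 1139.1667.

1139.17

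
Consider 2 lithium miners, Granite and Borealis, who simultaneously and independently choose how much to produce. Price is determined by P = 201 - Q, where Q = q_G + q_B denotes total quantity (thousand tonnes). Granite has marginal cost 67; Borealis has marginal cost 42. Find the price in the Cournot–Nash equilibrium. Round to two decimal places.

103.33

Granite's profit: π_G = (201 - Q)q_G - (67q_G). Setting ∂π_G/∂q_G = 0: 134 - 2q_G - (q_B) = 0.
Borealis's first-order condition: 159 - 2q_B - (q_G) = 0.
So q_G = (134 - q_B)/2 and q_B = (159 - q_G)/2.
Solving the pair: q_G = 109/3, q_B = 184/3.
Total output Q = 293/3, so price P = 201 - 293/3 = 310/3.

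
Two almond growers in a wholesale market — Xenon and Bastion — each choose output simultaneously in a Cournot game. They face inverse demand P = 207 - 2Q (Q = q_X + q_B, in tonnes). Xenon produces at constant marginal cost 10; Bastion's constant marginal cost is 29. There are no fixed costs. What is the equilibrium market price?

Xenon's profit: π_X = (207 - 2Q)q_X - (10q_X). Setting ∂π_X/∂q_X = 0: 197 - 4q_X - 2(q_B) = 0.
Bastion's first-order condition: 178 - 4q_B - 2(q_X) = 0.
Rearranging gives the reaction functions q_X = (197 - 2q_B)/4 and q_B = (178 - 2q_X)/4.
Substituting one into the other gives q_X = 36 and q_B = 53/2.
Total output Q = 125/2, so price P = 207 - 2·(125/2) = 82.

82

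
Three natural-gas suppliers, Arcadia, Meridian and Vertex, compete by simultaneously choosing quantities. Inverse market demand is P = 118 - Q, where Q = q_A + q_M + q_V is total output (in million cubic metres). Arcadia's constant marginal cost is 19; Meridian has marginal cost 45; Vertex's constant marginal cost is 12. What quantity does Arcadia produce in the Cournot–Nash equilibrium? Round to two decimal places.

29.50

Arcadia's profit: π_A = (118 - Q)q_A - (19q_A). Setting ∂π_A/∂q_A = 0: 99 - 2q_A - (q_M + q_V) = 0.
Meridian's first-order condition: 73 - 2q_M - (q_A + q_V) = 0.
Vertex's profit: π_V = (118 - Q)q_V - (12q_V). Setting ∂π_V/∂q_V = 0: 106 - 2q_V - (q_A + q_M) = 0.
Adding the 3 conditions: 278 − 2Q − 2Q = 0, i.e. Q = 139/2.
Back-substituting: q_A = (99 − 139/2) = 59/2, q_M = (73 − 139/2) = 7/2, q_V = (106 − 139/2) = 73/2.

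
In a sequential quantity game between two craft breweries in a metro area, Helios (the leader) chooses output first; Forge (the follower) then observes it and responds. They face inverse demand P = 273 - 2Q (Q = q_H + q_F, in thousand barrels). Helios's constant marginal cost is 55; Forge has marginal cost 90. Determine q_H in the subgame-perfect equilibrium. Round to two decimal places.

63.25

Solve by backward induction. Given q_H, the follower Forge maximises π_F = (273 - 2q_H - 2q_F)q_F - 90q_F.
Follower FOC: 183 - 2q_H - 4q_F = 0, so q_F(q_H) = (183 - 2q_H)/4.
Helios substitutes q_F(q_H) into its own profit: π_H = q_H(273 - 2q_H - (183 - 2q_H)/2) - 55q_H = (363/2 - q_H)q_H - 55q_H.
The leader's first-order condition 253/2 - 2q_H = 0 yields q_H = 253/4.
Then q_F = (183 - 2·(253/4))/4 = 113/8.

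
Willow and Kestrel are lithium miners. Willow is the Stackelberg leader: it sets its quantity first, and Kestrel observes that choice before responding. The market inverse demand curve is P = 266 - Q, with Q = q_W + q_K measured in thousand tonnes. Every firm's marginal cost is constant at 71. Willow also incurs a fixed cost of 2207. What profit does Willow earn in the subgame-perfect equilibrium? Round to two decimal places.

2546.13

Solve by backward induction. Given q_W, the follower Kestrel maximises π_K = (266 - q_W - q_K)q_K - 71q_K.
∂π_K/∂q_K = 195 - q_W - 2q_K = 0 gives the reaction function q_K = (195 - q_W)/2.
Willow substitutes q_K(q_W) into its own profit: π_W = q_W(266 - q_W - (195 - q_W)/2) - 71q_W = (337/2 - (1/2)q_W)q_W - 71q_W.
Leader FOC: 195/2 - q_W = 0, so q_W = 195/2.
Then q_K = (195 - 195/2)/2 = 195/4.
Price P = 266 - 585/4 = 479/4.
Willow's profit: (479/4 - 71)·(195/2) - 2207 = 2546.1250.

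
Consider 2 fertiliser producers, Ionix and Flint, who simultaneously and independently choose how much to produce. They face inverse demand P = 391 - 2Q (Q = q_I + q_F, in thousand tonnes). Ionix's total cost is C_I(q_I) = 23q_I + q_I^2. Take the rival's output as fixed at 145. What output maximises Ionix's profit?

13

With the rival's output fixed at 145, Ionix's profit is π_I = (391 - 2·145 - 2q_I)q_I - (23q_I + q_I²) = (101 - 2q_I)q_I - (23q_I + q_I²).
∂π_I/∂q_I = 78 - 6q_I = 0, so q_I = 13.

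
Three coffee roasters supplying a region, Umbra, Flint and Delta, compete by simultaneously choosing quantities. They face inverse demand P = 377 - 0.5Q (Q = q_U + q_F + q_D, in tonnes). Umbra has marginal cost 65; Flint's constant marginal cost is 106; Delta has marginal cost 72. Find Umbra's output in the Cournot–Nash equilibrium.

Umbra's profit: π_U = (377 - 0.5Q)q_U - (65q_U). Setting ∂π_U/∂q_U = 0: 312 - q_U - (1/2)(q_F + q_D) = 0.
Flint's first-order condition: 271 - q_F - (1/2)(q_U + q_D) = 0.
Delta's profit: π_D = (377 - 0.5Q)q_D - (72q_D). Setting ∂π_D/∂q_D = 0: 305 - q_D - (1/2)(q_U + q_F) = 0.
Adding the 3 conditions: 888 − Q − Q = 0, i.e. Q = 444.
Back-substituting: q_U = (312 − 222)/(1/2) = 180, q_F = (271 − 222)/(1/2) = 98, q_D = (305 − 222)/(1/2) = 166.

180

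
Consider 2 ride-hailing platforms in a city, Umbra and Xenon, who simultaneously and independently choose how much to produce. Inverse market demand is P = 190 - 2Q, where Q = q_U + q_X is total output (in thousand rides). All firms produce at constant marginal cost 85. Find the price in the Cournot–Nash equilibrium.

Each firm earns π_i = (190 - 2Q)q_i - 85q_i.
First-order condition (treating rivals' output as given): 105 - 4q_i - 2q_j = 0.
By symmetry each firm produces the same amount; substituting q_j = q_i yields q_i = 105/6 = 35/2.
Total output Q = 35, so price P = 190 - 2·35 = 120.

120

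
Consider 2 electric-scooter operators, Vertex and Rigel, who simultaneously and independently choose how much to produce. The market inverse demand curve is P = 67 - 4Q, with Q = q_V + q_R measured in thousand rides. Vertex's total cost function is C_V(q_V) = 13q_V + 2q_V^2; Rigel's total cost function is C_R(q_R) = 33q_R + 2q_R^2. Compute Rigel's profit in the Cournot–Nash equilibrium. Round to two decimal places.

13.50

Vertex's profit: π_V = (67 - 4Q)q_V - (13q_V + 2q_V²). Setting ∂π_V/∂q_V = 0: 54 - 12q_V - 4(q_R) = 0.
Rigel's profit: π_R = (67 - 4Q)q_R - (33q_R + 2q_R²). Setting ∂π_R/∂q_R = 0: 34 - 12q_R - 4(q_V) = 0.
So q_V = (54 - 4q_R)/12 and q_R = (34 - 4q_V)/12.
Solving the pair: q_V = 4, q_R = 3/2.
Price P = 67 - 4·(11/2) = 45.
Rigel's profit: 45·(3/2) - 33·(3/2) - 2(3/2)² = 27/2.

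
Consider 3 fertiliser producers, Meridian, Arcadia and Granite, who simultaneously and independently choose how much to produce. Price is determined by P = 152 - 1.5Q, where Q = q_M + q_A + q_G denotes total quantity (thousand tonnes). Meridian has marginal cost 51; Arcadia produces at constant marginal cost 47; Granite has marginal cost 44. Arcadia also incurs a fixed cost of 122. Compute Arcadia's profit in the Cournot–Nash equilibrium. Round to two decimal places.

Meridian's profit: π_M = (152 - 1.5Q)q_M - (51q_M). Setting ∂π_M/∂q_M = 0: 101 - 3q_M - (3/2)(q_A + q_G) = 0.
Arcadia's profit: π_A = (152 - 1.5Q)q_A - (47q_A). Setting ∂π_A/∂q_A = 0: 105 - 3q_A - (3/2)(q_M + q_G) = 0.
Granite's first-order condition: 108 - 3q_G - (3/2)(q_M + q_A) = 0.
Summing all 3 equations gives 314 − 6Q = 0, hence Q = 157/3.
Back-substituting: q_M = (101 − 157/2)/(3/2) = 15, q_A = (105 − 157/2)/(3/2) = 53/3, q_G = (108 − 157/2)/(3/2) = 59/3.
Price P = 152 - (3/2)·(157/3) = 147/2.
Arcadia's profit: (147/2 - 47)·(53/3) - 122 = 346.1667.

346.17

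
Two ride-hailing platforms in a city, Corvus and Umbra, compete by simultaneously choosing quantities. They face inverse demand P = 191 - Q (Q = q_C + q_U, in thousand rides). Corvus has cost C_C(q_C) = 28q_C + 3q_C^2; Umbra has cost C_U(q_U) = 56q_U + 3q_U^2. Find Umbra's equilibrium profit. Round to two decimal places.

Corvus's profit: π_C = (191 - Q)q_C - (28q_C + 3q_C²). Setting ∂π_C/∂q_C = 0: 163 - 8q_C - (q_U) = 0.
Umbra's profit: π_U = (191 - Q)q_U - (56q_U + 3q_U²). Setting ∂π_U/∂q_U = 0: 135 - 8q_U - (q_C) = 0.
So q_C = (163 - q_U)/8 and q_U = (135 - q_C)/8.
Substituting one into the other gives q_C = 167/9 and q_U = 131/9.
Price P = 191 - 298/9 = 1421/9.
Umbra's profit: (1421/9)·(131/9) - 56·(131/9) - 3(131/9)² = 847.4568.

847.46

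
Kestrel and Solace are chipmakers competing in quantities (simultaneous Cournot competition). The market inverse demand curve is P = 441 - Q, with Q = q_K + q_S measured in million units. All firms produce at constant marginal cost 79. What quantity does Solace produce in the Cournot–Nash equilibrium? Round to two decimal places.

120.67

A representative firm's profit is π_i = q_i(441 - Q) - 79q_i.
First-order condition (treating rivals' output as given): 362 - 2q_i - q_j = 0.
With identical firms every q_j equals q_i, so q_j = q_i and 362 = 3q_i, giving q_i = 362/3.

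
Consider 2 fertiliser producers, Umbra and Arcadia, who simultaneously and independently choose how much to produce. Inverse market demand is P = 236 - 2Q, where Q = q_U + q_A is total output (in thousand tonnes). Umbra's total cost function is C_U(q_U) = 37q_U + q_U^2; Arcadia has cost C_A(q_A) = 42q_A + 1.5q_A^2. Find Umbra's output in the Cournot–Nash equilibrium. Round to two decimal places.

26.45

Umbra's profit: π_U = (236 - 2Q)q_U - (37q_U + q_U²). Setting ∂π_U/∂q_U = 0: 199 - 6q_U - 2(q_A) = 0.
Arcadia's first-order condition: 194 - 7q_A - 2(q_U) = 0.
Best responses: q_U = (199 - 2q_A)/6, q_A = (194 - 2q_U)/7.
Substituting one into the other gives q_U = 1005/38 and q_A = 383/19.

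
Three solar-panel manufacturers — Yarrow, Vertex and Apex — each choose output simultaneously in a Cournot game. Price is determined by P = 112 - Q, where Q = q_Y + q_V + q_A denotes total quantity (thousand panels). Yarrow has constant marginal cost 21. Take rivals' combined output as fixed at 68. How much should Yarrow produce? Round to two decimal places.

With rivals' combined output fixed at 68, Yarrow's profit is π_Y = (112 - 68 - q_Y)q_Y - (21q_Y) = (44 - q_Y)q_Y - (21q_Y).
∂π_Y/∂q_Y = 23 - 2q_Y = 0, so q_Y = 23/2.

11.50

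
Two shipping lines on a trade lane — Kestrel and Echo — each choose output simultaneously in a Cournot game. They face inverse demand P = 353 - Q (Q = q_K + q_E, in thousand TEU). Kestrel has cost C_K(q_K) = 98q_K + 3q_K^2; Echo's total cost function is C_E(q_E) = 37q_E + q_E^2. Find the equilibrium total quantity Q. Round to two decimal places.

96.03

Kestrel's profit: π_K = (353 - Q)q_K - (98q_K + 3q_K²). Setting ∂π_K/∂q_K = 0: 255 - 8q_K - (q_E) = 0.
Echo's profit: π_E = (353 - Q)q_E - (37q_E + q_E²). Setting ∂π_E/∂q_E = 0: 316 - 4q_E - (q_K) = 0.
Rearranging gives the reaction functions q_K = (255 - q_E)/8 and q_E = (316 - q_K)/4.
Substituting one into the other gives q_K = 704/31 and q_E = 73.3226.
Total output Q = 704/31 + 73.3226 = 96.0323.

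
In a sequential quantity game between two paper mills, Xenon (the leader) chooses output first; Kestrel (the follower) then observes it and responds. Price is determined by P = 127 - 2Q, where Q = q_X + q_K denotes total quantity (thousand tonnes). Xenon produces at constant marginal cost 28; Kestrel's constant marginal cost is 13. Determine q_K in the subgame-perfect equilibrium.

The follower Kestrel best-responds to any q_X: π_K = (127 - 2Q)q_K - 13q_K.
Setting the follower's marginal profit to zero, 114 - 2q_X - 4q_K = 0, i.e. q_K = (114 - 2q_X)/4.
The leader anticipates this reaction. Substituting into P = 127 - 2Q gives P = 70 - q_X, so π_X = (70 - q_X)q_X - 28q_X.
The leader's first-order condition 42 - 2q_X = 0 yields q_X = 21.
Then q_K = (114 - 2·21)/4 = 18.

18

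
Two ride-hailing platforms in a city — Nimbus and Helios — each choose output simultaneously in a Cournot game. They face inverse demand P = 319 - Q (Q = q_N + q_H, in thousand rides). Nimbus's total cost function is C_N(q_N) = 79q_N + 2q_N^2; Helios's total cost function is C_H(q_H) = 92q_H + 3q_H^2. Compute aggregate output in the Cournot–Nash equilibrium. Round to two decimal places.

Nimbus's profit: π_N = (319 - Q)q_N - (79q_N + 2q_N²). Setting ∂π_N/∂q_N = 0: 240 - 6q_N - (q_H) = 0.
Helios's first-order condition: 227 - 8q_H - (q_N) = 0.
Rearranging gives the reaction functions q_N = (240 - q_H)/6 and q_H = (227 - q_N)/8.
Solving the pair: q_N = 1693/47, q_H = 1122/47.
Total output Q = 1693/47 + 1122/47 = 59.8936.

59.89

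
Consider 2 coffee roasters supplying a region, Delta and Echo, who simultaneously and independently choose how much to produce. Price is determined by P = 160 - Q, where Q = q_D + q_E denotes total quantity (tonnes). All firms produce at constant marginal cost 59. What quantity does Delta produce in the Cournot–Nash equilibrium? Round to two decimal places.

33.67

A representative firm's profit is π_i = q_i(160 - Q) - 59q_i.
Setting ∂π_i/∂q_i = 0 with rivals' quantities fixed: 101 - 2q_i - q_j = 0.
With identical firms every q_j equals q_i, so q_j = q_i and 101 = 3q_i, giving q_i = 101/3.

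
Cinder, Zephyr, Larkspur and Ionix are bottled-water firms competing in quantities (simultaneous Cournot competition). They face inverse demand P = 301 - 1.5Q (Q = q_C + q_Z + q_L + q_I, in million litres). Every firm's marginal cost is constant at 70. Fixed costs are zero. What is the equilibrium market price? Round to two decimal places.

A representative firm's profit is π_i = q_i(301 - 1.5Q) - 70q_i.
Setting ∂π_i/∂q_i = 0 with rivals' quantities fixed: 231 - 3q_i - (3/2)·Σ_{j≠i} q_j = 0.
With identical firms every q_j equals q_i, so Σ_{j≠i} q_j = 3q_i and 231 = (15/2)q_i, giving q_i = 154/5.
Total output Q = 616/5, so price P = 301 - (3/2)·(616/5) = 581/5.

116.20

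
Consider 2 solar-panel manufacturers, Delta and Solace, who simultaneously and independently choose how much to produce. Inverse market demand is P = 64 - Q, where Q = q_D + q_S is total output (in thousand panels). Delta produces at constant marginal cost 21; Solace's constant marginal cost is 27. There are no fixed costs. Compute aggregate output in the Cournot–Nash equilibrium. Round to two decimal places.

26.67

Delta's profit: π_D = (64 - Q)q_D - (21q_D). Setting ∂π_D/∂q_D = 0: 43 - 2q_D - (q_S) = 0.
Solace's profit: π_S = (64 - Q)q_S - (27q_S). Setting ∂π_S/∂q_S = 0: 37 - 2q_S - (q_D) = 0.
Rearranging gives the reaction functions q_D = (43 - q_S)/2 and q_S = (37 - q_D)/2.
Solving the pair: q_D = 49/3, q_S = 31/3.
Total output Q = 49/3 + 31/3 = 80/3.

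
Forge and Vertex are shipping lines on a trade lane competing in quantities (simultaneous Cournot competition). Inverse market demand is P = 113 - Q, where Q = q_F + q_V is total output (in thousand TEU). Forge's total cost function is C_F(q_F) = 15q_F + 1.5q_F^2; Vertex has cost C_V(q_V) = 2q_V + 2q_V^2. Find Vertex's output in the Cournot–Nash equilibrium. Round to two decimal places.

15.76

Forge's profit: π_F = (113 - Q)q_F - (15q_F + (3/2)q_F²). Setting ∂π_F/∂q_F = 0: 98 - 5q_F - (q_V) = 0.
Vertex's profit: π_V = (113 - Q)q_V - (2q_V + 2q_V²). Setting ∂π_V/∂q_V = 0: 111 - 6q_V - (q_F) = 0.
Rearranging gives the reaction functions q_F = (98 - q_V)/5 and q_V = (111 - q_F)/6.
Solving the pair: q_F = 477/29, q_V = 457/29.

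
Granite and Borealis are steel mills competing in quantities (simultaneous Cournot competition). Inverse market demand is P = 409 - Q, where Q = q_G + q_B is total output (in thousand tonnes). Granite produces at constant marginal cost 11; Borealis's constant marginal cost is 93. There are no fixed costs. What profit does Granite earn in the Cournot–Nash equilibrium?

Granite's profit: π_G = (409 - Q)q_G - (11q_G). Setting ∂π_G/∂q_G = 0: 398 - 2q_G - (q_B) = 0.
Borealis's profit: π_B = (409 - Q)q_B - (93q_B). Setting ∂π_B/∂q_B = 0: 316 - 2q_B - (q_G) = 0.
So q_G = (398 - q_B)/2 and q_B = (316 - q_G)/2.
Substituting one into the other gives q_G = 160 and q_B = 78.
Price P = 409 - 238 = 171.
Granite's profit: (171 - 11)·160 = 25600.

25600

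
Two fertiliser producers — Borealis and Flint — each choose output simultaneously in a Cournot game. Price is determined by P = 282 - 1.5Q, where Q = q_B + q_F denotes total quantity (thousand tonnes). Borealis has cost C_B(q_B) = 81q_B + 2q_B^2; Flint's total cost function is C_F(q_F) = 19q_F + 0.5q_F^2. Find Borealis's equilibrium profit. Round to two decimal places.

Borealis's profit: π_B = (282 - 1.5Q)q_B - (81q_B + 2q_B²). Setting ∂π_B/∂q_B = 0: 201 - 7q_B - (3/2)(q_F) = 0.
Flint's profit: π_F = (282 - 1.5Q)q_F - (19q_F + (1/2)q_F²). Setting ∂π_F/∂q_F = 0: 263 - 4q_F - (3/2)(q_B) = 0.
Best responses: q_B = (201 - (3/2)q_F)/7, q_F = (263 - (3/2)q_B)/4.
Substituting one into the other gives q_B = 1638/103 and q_F = 59.7864.
Price P = 282 - (3/2)·75.6893 = 168.4660.
Borealis's profit: 168.4660·(1638/103) - 81·(1638/103) - 2(1638/103)² = 885.1592.

885.16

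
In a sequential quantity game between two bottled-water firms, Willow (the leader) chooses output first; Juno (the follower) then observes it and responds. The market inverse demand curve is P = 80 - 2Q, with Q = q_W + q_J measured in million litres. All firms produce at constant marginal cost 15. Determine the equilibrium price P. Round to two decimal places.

31.25

The follower Juno best-responds to any q_W: π_J = (80 - 2Q)q_J - 15q_J.
∂π_J/∂q_J = 65 - 2q_W - 4q_J = 0 gives the reaction function q_J = (65 - 2q_W)/4.
The leader anticipates this reaction. Substituting into P = 80 - 2Q gives P = 95/2 - q_W, so π_W = (95/2 - q_W)q_W - 15q_W.
Leader FOC: 65/2 - 2q_W = 0, so q_W = 65/4.
Then q_J = (65 - 2·(65/4))/4 = 65/8.
Total output Q = 195/8, so price P = 80 - 2·(195/8) = 125/4.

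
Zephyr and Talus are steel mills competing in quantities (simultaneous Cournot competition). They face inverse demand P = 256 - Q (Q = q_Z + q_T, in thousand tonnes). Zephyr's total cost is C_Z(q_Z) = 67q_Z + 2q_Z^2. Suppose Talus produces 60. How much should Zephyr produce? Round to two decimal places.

21.50

With the rival's output fixed at 60, Zephyr's profit is π_Z = (256 - 60 - q_Z)q_Z - (67q_Z + 2q_Z²) = (196 - q_Z)q_Z - (67q_Z + 2q_Z²).
∂π_Z/∂q_Z = 129 - 6q_Z = 0, so q_Z = 43/2.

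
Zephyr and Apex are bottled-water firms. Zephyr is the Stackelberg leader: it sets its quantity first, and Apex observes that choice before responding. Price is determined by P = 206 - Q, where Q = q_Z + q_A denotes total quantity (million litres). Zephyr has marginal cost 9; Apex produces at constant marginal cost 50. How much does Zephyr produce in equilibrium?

119

Solve by backward induction. Given q_Z, the follower Apex maximises π_A = (206 - q_Z - q_A)q_A - 50q_A.
Follower FOC: 156 - q_Z - 2q_A = 0, so q_A(q_Z) = (156 - q_Z)/2.
Zephyr substitutes q_A(q_Z) into its own profit: π_Z = q_Z(206 - q_Z - (156 - q_Z)/2) - 9q_Z = (128 - (1/2)q_Z)q_Z - 9q_Z.
Maximising: ∂π_Z/∂q_Z = 119 - q_Z = 0, giving q_Z = 119.
Then q_A = (156 - 119)/2 = 37/2.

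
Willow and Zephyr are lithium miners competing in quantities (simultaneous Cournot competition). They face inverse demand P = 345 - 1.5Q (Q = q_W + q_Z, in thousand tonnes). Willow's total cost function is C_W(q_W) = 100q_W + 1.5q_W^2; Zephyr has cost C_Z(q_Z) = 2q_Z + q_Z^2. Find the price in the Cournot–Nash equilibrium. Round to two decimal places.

Willow's profit: π_W = (345 - 1.5Q)q_W - (100q_W + (3/2)q_W²). Setting ∂π_W/∂q_W = 0: 245 - 6q_W - (3/2)(q_Z) = 0.
Zephyr's profit: π_Z = (345 - 1.5Q)q_Z - (2q_Z + q_Z²). Setting ∂π_Z/∂q_Z = 0: 343 - 5q_Z - (3/2)(q_W) = 0.
So q_W = (245 - (3/2)q_Z)/6 and q_Z = (343 - (3/2)q_W)/5.
Solving the pair: q_W = 25.6036, q_Z = 60.9189.
Total output Q = 86.5225, so price P = 345 - (3/2)·86.5225 = 215.2162.

215.22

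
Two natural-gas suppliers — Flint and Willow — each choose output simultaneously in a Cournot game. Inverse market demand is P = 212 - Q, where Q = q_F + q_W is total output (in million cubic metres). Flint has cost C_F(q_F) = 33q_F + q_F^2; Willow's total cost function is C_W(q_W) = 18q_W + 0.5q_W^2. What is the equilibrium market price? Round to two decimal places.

126.55

Flint's profit: π_F = (212 - Q)q_F - (33q_F + q_F²). Setting ∂π_F/∂q_F = 0: 179 - 4q_F - (q_W) = 0.
Willow's first-order condition: 194 - 3q_W - (q_F) = 0.
Best responses: q_F = (179 - q_W)/4, q_W = (194 - q_F)/3.
Substituting one into the other gives q_F = 343/11 and q_W = 597/11.
Total output Q = 940/11, so price P = 212 - 940/11 = 1392/11.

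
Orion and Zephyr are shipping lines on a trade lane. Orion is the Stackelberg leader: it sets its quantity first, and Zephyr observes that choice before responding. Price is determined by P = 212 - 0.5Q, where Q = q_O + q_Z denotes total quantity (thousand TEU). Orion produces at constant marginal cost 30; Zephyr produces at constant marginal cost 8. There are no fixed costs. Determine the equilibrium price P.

70

Solve by backward induction. Given q_O, the follower Zephyr maximises π_Z = (212 - (1/2)q_O - (1/2)q_Z)q_Z - 8q_Z.
∂π_Z/∂q_Z = 204 - (1/2)q_O - q_Z = 0 gives the reaction function q_Z = (204 - (1/2)q_O).
The leader anticipates this reaction. Substituting into P = 212 - 0.5Q gives P = 110 - (1/4)q_O, so π_O = (110 - (1/4)q_O)q_O - 30q_O.
Leader FOC: 80 - (1/2)q_O = 0, so q_O = 160.
Then q_Z = (204 - (1/2)·160) = 124.
Total output Q = 284, so price P = 212 - (1/2)·284 = 70.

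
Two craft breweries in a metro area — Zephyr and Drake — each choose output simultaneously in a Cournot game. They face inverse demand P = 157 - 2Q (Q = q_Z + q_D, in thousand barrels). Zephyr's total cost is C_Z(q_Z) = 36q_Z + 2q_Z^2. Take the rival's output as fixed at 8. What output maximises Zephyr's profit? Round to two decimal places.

13.13

With the rival's output fixed at 8, Zephyr's profit is π_Z = (157 - 2·8 - 2q_Z)q_Z - (36q_Z + 2q_Z²) = (141 - 2q_Z)q_Z - (36q_Z + 2q_Z²).
∂π_Z/∂q_Z = 105 - 8q_Z = 0, so q_Z = 105/8.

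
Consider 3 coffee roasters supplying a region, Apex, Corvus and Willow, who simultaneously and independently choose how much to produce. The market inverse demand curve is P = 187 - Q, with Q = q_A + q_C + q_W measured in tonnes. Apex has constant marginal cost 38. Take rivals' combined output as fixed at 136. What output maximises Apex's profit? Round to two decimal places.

6.50

With rivals' combined output fixed at 136, Apex's profit is π_A = (187 - 136 - q_A)q_A - (38q_A) = (51 - q_A)q_A - (38q_A).
∂π_A/∂q_A = 13 - 2q_A = 0, so q_A = 13/2.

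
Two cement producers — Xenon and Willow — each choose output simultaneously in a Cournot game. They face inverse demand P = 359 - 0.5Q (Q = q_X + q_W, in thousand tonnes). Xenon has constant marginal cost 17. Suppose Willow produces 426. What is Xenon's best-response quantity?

129

With the rival's output fixed at 426, Xenon's profit is π_X = (359 - (1/2)·426 - (1/2)q_X)q_X - (17q_X) = (146 - (1/2)q_X)q_X - (17q_X).
∂π_X/∂q_X = 129 - q_X = 0, so q_X = 129.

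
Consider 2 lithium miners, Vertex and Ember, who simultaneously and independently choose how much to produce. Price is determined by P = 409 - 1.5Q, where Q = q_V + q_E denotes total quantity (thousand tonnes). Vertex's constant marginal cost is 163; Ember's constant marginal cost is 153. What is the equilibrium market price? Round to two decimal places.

Vertex's profit: π_V = (409 - 1.5Q)q_V - (163q_V). Setting ∂π_V/∂q_V = 0: 246 - 3q_V - (3/2)(q_E) = 0.
Ember's profit: π_E = (409 - 1.5Q)q_E - (153q_E). Setting ∂π_E/∂q_E = 0: 256 - 3q_E - (3/2)(q_V) = 0.
Rearranging gives the reaction functions q_V = (246 - (3/2)q_E)/3 and q_E = (256 - (3/2)q_V)/3.
Solving the pair: q_V = 472/9, q_E = 532/9.
Total output Q = 1004/9, so price P = 409 - (3/2)·(1004/9) = 725/3.

241.67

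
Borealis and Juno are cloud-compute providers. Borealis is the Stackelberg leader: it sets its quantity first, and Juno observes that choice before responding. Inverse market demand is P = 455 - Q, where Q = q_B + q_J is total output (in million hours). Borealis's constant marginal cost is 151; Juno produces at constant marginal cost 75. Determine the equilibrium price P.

208

The follower Juno best-responds to any q_B: π_J = (455 - Q)q_J - 75q_J.
Follower FOC: 380 - q_B - 2q_J = 0, so q_J(q_B) = (380 - q_B)/2.
Borealis substitutes q_J(q_B) into its own profit: π_B = q_B(455 - q_B - (380 - q_B)/2) - 151q_B = (265 - (1/2)q_B)q_B - 151q_B.
Maximising: ∂π_B/∂q_B = 114 - q_B = 0, giving q_B = 114.
Then q_J = (380 - 114)/2 = 133.
Total output Q = 247, so price P = 455 - 247 = 208.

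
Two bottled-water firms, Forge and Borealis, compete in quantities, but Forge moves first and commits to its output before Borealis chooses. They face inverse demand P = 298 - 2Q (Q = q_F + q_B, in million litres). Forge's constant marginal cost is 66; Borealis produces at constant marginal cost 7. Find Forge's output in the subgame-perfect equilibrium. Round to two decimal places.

43.25

The follower Borealis best-responds to any q_F: π_B = (298 - 2Q)q_B - 7q_B.
Follower FOC: 291 - 2q_F - 4q_B = 0, so q_B(q_F) = (291 - 2q_F)/4.
The leader anticipates this reaction. Substituting into P = 298 - 2Q gives P = 305/2 - q_F, so π_F = (305/2 - q_F)q_F - 66q_F.
Maximising: ∂π_F/∂q_F = 173/2 - 2q_F = 0, giving q_F = 173/4.
Then q_B = (291 - 2·(173/4))/4 = 409/8.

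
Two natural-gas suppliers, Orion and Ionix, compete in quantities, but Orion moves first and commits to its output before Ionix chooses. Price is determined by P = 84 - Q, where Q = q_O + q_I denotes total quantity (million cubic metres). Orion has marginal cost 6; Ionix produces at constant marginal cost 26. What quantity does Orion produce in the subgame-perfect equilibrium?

49

Solve by backward induction. Given q_O, the follower Ionix maximises π_I = (84 - q_O - q_I)q_I - 26q_I.
∂π_I/∂q_I = 58 - q_O - 2q_I = 0 gives the reaction function q_I = (58 - q_O)/2.
Orion substitutes q_I(q_O) into its own profit: π_O = q_O(84 - q_O - (58 - q_O)/2) - 6q_O = (55 - (1/2)q_O)q_O - 6q_O.
The leader's first-order condition 49 - q_O = 0 yields q_O = 49.
Then q_I = (58 - 49)/2 = 9/2.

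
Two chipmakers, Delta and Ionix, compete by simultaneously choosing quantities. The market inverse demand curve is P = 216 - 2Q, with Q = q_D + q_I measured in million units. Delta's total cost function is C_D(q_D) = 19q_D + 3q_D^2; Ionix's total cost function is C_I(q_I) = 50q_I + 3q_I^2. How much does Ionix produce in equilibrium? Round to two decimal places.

13.19

Delta's profit: π_D = (216 - 2Q)q_D - (19q_D + 3q_D²). Setting ∂π_D/∂q_D = 0: 197 - 10q_D - 2(q_I) = 0.
Ionix's profit: π_I = (216 - 2Q)q_I - (50q_I + 3q_I²). Setting ∂π_I/∂q_I = 0: 166 - 10q_I - 2(q_D) = 0.
Best responses: q_D = (197 - 2q_I)/10, q_I = (166 - 2q_D)/10.
Substituting one into the other gives q_D = 273/16 and q_I = 211/16.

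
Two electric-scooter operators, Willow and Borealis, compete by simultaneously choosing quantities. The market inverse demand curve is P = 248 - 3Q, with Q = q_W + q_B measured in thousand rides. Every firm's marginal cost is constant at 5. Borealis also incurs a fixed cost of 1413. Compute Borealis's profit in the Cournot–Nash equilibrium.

774

A representative firm's profit is π_i = q_i(248 - 3Q) - 5q_i.
First-order condition (treating rivals' output as given): 243 - 6q_i - 3q_j = 0.
With identical firms every q_j equals q_i, so q_j = q_i and 243 = 9q_i, giving q_i = 27.
Price P = 248 - 3·54 = 86.
Borealis's profit: (86 - 5)·27 - 1413 = 774.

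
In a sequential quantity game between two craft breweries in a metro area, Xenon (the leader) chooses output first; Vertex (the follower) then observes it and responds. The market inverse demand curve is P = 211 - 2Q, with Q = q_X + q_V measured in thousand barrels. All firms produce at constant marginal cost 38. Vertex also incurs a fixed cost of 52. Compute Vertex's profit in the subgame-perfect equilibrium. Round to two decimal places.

Solve by backward induction. Given q_X, the follower Vertex maximises π_V = (211 - 2q_X - 2q_V)q_V - 38q_V.
Follower FOC: 173 - 2q_X - 4q_V = 0, so q_V(q_X) = (173 - 2q_X)/4.
The leader anticipates this reaction. Substituting into P = 211 - 2Q gives P = 249/2 - q_X, so π_X = (249/2 - q_X)q_X - 38q_X.
Leader FOC: 173/2 - 2q_X = 0, so q_X = 173/4.
Then q_V = (173 - 2·(173/4))/4 = 173/8.
Price P = 211 - 2·(519/8) = 325/4.
Vertex's profit: (325/4 - 38)·(173/8) - 52 = 883.2813.

883.28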